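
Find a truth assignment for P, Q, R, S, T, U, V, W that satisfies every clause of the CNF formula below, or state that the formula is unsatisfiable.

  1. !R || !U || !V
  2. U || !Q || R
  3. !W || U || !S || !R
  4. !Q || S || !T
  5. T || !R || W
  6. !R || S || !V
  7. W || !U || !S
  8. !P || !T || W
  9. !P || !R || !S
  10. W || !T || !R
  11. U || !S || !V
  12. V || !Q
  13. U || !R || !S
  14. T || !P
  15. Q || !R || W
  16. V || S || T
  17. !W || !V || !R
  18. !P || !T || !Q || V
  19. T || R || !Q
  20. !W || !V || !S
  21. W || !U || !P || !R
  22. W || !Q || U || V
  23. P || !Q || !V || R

Case V = false:
Unit clause (!Q) forces Q = false.
Case T = true:
Case P = false:
Case W = false:
Unit clause (!R) forces R = false.
Case U = true:
Unit clause (!S) forces S = false.
Every clause now holds.

P=false, Q=false, R=false, S=false, T=true, U=true, V=false, W=false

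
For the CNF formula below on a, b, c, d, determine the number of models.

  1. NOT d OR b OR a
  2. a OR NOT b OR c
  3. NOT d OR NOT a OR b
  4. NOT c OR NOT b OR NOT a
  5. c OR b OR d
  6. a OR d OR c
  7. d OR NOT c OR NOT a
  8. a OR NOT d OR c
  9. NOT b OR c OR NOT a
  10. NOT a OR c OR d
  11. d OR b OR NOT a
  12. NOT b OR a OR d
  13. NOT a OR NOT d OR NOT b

2

There are 2^4 = 16 truth assignments over (a, b, c, d).
Check each against the 13 clauses (columns in the order a, b, c, d):
  F F F F  ✗ fails (c OR b OR d)
  F F F T  ✗ fails (NOT d OR b OR a)
  F F T F  ✓ satisfies all
  F F T T  ✗ fails (NOT d OR b OR a)
  F T F F  ✗ fails (a OR NOT b OR c)
  F T F T  ✗ fails (a OR NOT b OR c)
  F T T F  ✗ fails (NOT b OR a OR d)
  F T T T  ✓ satisfies all
  T F F F  ✗ fails (c OR b OR d)
  T F F T  ✗ fails (NOT d OR NOT a OR b)
  T F T F  ✗ fails (d OR NOT c OR NOT a)
  T F T T  ✗ fails (NOT d OR NOT a OR b)
  T T F F  ✗ fails (NOT b OR c OR NOT a)
  T T F T  ✗ fails (NOT b OR c OR NOT a)
  T T T F  ✗ fails (NOT c OR NOT b OR NOT a)
  T T T T  ✗ fails (NOT c OR NOT b OR NOT a)
2 of the 16 rows are models.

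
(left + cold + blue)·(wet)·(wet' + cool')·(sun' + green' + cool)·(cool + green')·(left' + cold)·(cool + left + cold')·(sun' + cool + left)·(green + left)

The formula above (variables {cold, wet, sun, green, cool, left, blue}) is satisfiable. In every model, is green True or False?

False

Suppose green = 1.
The clause (wet) is unit, so wet = 1.
The clause (cool') is unit, so cool = 0.
Now (cool) is unsatisfied and unit — conflict.
So every satisfying assignment has green = False.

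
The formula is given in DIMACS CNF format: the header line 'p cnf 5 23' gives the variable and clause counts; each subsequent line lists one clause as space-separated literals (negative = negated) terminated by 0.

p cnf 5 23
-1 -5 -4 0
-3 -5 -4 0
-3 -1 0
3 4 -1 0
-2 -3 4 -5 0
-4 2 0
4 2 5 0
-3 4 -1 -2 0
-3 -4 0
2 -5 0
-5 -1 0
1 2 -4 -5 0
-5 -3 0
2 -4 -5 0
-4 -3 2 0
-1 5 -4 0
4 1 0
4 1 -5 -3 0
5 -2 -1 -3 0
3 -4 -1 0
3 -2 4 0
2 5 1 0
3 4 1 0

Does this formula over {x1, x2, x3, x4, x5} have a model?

Try x3 = False.
Try x4 = True.
The clause (x2) is unit, so x2 = True.
The clause (¬x1) is unit, so x1 = False.
No clause remains; x5 is free.
A satisfying assignment: x1 ↦ False, x2 ↦ True, x3 ↦ False, x4 ↦ True, x5 ↦ True.

Satisfiable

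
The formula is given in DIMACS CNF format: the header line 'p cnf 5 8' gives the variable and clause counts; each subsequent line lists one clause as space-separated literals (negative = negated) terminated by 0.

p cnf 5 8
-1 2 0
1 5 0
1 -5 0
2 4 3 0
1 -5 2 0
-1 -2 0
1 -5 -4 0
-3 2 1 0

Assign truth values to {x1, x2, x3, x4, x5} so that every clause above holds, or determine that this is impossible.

Suppose x1 = False.
(x5) alone gives x5 = True.
That conflicts with the unit clause (¬x5).
So x1 must be the other value — set x1 = True.
(x2) alone gives x2 = True.
That conflicts with the unit clause (¬x2).
Both values of x1 lead to a conflict.

UNSATISFIABLE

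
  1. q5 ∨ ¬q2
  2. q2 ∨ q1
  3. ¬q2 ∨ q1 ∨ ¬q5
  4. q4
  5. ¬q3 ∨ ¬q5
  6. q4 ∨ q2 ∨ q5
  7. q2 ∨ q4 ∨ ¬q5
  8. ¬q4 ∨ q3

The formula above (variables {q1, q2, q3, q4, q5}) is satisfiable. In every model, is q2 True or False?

Suppose q2 = True.
(q5) alone gives q5 = True.
(q1) alone gives q1 = True.
(q4) alone gives q4 = True.
(¬q3) alone gives q3 = False.
That conflicts with the unit clause (q3).
So every satisfying assignment has q2 = False.

False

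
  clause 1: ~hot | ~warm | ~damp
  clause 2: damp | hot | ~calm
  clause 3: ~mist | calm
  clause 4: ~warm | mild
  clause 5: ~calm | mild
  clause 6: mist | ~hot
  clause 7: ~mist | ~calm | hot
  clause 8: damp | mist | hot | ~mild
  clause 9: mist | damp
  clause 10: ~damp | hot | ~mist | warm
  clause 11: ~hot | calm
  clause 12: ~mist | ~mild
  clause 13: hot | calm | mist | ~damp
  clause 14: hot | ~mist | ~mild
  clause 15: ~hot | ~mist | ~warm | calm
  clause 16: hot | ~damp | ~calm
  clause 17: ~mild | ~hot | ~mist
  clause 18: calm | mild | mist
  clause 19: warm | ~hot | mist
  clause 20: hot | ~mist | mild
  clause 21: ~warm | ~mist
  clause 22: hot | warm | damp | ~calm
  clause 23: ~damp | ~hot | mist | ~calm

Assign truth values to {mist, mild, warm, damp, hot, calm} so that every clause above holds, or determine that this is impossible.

UNSATISFIABLE

Try mist = 0.
Unit clause (~hot) forces hot = 0.
Unit clause (damp) forces damp = 1.
Unit clause (calm) forces calm = 1.
That conflicts with the unit clause (~calm).
So mist must be the other value — set mist = 1.
Unit clause (calm) forces calm = 1.
Unit clause (mild) forces mild = 1.
That conflicts with the unit clause (~mild).
Either choice for mist ends in contradiction.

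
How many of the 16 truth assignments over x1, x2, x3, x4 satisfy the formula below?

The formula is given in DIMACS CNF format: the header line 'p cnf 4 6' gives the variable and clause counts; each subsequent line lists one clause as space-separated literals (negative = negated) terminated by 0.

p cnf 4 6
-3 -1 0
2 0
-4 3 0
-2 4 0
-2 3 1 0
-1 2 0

There are 2^4 = 16 truth assignments over (x1, x2, x3, x4).
Check each against the 6 clauses (columns in the order x1, x2, x3, x4):
  F F F F  ✗ fails (x2)
  F F F T  ✗ fails (x2)
  F F T F  ✗ fails (x2)
  F F T T  ✗ fails (x2)
  F T F F  ✗ fails (¬x2 ∨ x4)
  F T F T  ✗ fails (¬x4 ∨ x3)
  F T T F  ✗ fails (¬x2 ∨ x4)
  F T T T  ✓ satisfies all
  T F F F  ✗ fails (x2)
  T F F T  ✗ fails (x2)
  T F T F  ✗ fails (¬x3 ∨ ¬x1)
  T F T T  ✗ fails (¬x3 ∨ ¬x1)
  T T F F  ✗ fails (¬x2 ∨ x4)
  T T F T  ✗ fails (¬x4 ∨ x3)
  T T T F  ✗ fails (¬x3 ∨ ¬x1)
  T T T T  ✗ fails (¬x3 ∨ ¬x1)
1 of the 16 rows is a model.

1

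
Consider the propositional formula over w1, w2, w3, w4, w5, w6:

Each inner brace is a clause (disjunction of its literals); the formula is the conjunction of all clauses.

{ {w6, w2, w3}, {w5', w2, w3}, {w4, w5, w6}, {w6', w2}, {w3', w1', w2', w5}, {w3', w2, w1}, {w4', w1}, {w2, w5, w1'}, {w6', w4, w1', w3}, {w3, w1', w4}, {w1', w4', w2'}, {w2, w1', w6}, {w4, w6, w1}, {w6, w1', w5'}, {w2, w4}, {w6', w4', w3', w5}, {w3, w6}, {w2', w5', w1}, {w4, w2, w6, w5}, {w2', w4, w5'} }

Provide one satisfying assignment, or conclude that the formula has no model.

w1=0; w2=1; w3=0; w4=0; w5=0; w6=1

Branch on w6: set w6 = 1.
The clause (w2) is unit, so w2 = 1.
Branch on w4: set w4 = 0.
The clause (w5') is unit, so w5 = 0.
Branch on w3: set w3 = 0.
The clause (w1') is unit, so w1 = 0.
Every clause now holds.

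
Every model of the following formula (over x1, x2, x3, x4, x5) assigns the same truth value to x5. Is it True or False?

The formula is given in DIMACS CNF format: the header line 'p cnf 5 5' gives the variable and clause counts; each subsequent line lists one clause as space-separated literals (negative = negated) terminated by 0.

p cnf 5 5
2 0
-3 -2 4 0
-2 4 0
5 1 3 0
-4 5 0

Suppose x5 = False.
From the singleton clause (x2), x2 = True.
From the singleton clause (x4), x4 = True.
But (¬x4) is also a unit clause — contradiction.
So every satisfying assignment has x5 = True.

True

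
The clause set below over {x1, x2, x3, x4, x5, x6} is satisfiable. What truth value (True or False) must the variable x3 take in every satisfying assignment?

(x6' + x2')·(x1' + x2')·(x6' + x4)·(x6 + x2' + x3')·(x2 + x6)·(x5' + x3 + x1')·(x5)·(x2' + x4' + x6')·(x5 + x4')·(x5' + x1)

Suppose x3 = 0.
The clause (x5) is unit, so x5 = 1.
The clause (x1') is unit, so x1 = 0.
But (x1) is also a unit clause — contradiction.
So every satisfying assignment has x3 = True.

True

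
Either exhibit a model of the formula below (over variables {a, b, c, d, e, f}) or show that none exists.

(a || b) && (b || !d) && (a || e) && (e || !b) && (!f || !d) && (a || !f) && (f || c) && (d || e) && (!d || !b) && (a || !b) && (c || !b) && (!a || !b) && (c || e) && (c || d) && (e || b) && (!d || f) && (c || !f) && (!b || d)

a ↦ true, b ↦ false, c ↦ true, d ↦ false, e ↦ true, f ↦ true

Try a = true.
(!b) alone gives b = false.
(!d) alone gives d = false.
(e) alone gives e = true.
(c) alone gives c = true.
Every clause is now satisfied; f is unconstrained.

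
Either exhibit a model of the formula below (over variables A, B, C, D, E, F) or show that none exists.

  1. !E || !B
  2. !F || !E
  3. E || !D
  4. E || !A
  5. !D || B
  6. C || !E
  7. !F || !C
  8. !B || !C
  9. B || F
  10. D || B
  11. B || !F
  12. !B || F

Suppose E = false.
Unit clause (!D) forces D = false.
Unit clause (!A) forces A = false.
Unit clause (B) forces B = true.
Unit clause (!C) forces C = false.
Unit clause (F) forces F = true.
Every clause now holds.

A: false; B: true; C: false; D: false; E: false; F: true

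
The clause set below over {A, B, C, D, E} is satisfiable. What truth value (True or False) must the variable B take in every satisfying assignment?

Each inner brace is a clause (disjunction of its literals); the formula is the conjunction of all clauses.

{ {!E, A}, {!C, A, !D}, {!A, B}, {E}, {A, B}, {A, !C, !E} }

Suppose B = false.
(!A) alone gives A = false.
But (A) is also a unit clause — contradiction.
So every satisfying assignment has B = True.

True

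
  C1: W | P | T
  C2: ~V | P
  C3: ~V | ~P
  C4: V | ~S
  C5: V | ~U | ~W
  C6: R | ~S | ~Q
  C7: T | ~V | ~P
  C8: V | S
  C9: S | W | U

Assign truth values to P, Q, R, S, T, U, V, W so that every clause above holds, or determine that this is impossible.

UNSATISFIABLE

Try V = 0.
(~S) alone gives S = 0.
But (S) is also a unit clause — contradiction.
Backtrack on V: now try V = 1.
(P) alone gives P = 1.
But (~P) is also a unit clause — contradiction.
Either choice for V ends in contradiction.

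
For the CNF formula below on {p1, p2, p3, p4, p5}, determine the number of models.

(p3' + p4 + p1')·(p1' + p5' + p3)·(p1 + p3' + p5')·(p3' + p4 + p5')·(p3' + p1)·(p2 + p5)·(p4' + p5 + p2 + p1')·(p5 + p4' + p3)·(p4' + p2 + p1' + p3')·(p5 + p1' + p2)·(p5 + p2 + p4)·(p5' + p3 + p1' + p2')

There are 2^5 = 32 truth assignments over (p1, p2, p3, p4, p5).
Split on p1. With p1 = 1, the clauses containing p1 are satisfied and p1' drops from the rest; 3 of the 2^4 = 16 assignments to the other variables satisfy what remains.
With p1 = 0, by the same count on the reduced clause set, 5 assignments work.
Total: 3 + 5 = 8.

8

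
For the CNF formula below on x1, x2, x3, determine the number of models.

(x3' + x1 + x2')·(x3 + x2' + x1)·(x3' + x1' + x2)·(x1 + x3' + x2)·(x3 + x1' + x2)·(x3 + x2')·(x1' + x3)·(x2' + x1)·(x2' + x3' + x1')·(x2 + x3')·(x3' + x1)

1

There are 2^3 = 8 truth assignments over (x1, x2, x3).
Split on x3. With x3 = 1, the clauses containing x3 are satisfied and x3' drops from the rest; 0 of the 2^2 = 4 assignments to the other variables satisfy what remains.
With x3 = 0, by the same count on the reduced clause set, 1 assignment works.
(One model: x1=F, x2=F, x3=F.)
Total: 0 + 1 = 1.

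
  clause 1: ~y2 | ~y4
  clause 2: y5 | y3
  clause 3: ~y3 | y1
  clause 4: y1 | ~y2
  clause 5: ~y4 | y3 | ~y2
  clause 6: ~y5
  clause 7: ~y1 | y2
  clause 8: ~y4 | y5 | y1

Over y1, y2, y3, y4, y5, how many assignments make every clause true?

There are 2^5 = 32 truth assignments over (y1, y2, y3, y4, y5).
Split on y1. With y1 = 1, the clauses containing y1 are satisfied and ~y1 drops from the rest; 1 of the 2^4 = 16 assignments to the other variables satisfy what remains.
With y1 = 0, by the same count on the reduced clause set, 0 assignments work.
(One model: y1=T, y2=T, y3=T, y4=F, y5=F.)
Total: 1 + 0 = 1.

1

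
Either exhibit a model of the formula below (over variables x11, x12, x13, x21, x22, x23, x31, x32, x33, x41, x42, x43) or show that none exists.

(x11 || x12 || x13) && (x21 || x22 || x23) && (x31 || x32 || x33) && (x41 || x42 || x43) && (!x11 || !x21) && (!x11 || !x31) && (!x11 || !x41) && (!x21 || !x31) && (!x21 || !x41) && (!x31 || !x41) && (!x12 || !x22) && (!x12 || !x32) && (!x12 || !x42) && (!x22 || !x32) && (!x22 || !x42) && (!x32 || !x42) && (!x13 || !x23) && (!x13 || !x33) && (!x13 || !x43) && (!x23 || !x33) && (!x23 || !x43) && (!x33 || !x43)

Case x11 = false:
Case x12 = true:
(!x22) alone gives x22 = false.
(!x32) alone gives x32 = false.
(!x42) alone gives x42 = false.
Case x21 = true:
(!x31) alone gives x31 = false.
(x33) alone gives x33 = true.
(!x41) alone gives x41 = false.
(x43) alone gives x43 = true.
Now (!x43) is unsatisfied and unit — conflict.
That branch fails; take x21 = false instead.
(x23) alone gives x23 = true.
(!x13) alone gives x13 = false.
(!x33) alone gives x33 = false.
(x31) alone gives x31 = true.
(!x41) alone gives x41 = false.
(x43) alone gives x43 = true.
Now (!x43) is unsatisfied and unit — conflict.
Both values of x21 lead to a conflict.
That branch fails; take x12 = false instead.
(x13) alone gives x13 = true.
(!x23) alone gives x23 = false.
(!x33) alone gives x33 = false.
(!x43) alone gives x43 = false.
Case x21 = true:
(!x31) alone gives x31 = false.
(x32) alone gives x32 = true.
(!x41) alone gives x41 = false.
(x42) alone gives x42 = true.
Now (!x42) is unsatisfied and unit — conflict.
That branch fails; take x21 = false instead.
(x22) alone gives x22 = true.
(!x32) alone gives x32 = false.
(x31) alone gives x31 = true.
(!x41) alone gives x41 = false.
(x42) alone gives x42 = true.
Now (!x42) is unsatisfied and unit — conflict.
Both values of x21 lead to a conflict.
Both values of x12 lead to a conflict.
That branch fails; take x11 = true instead.
(!x21) alone gives x21 = false.
(!x31) alone gives x31 = false.
(!x41) alone gives x41 = false.
Case x22 = true:
(!x12) alone gives x12 = false.
(!x32) alone gives x32 = false.
(x33) alone gives x33 = true.
(!x42) alone gives x42 = false.
(x43) alone gives x43 = true.
Now (!x43) is unsatisfied and unit — conflict.
That branch fails; take x22 = false instead.
(x23) alone gives x23 = true.
(!x13) alone gives x13 = false.
(!x33) alone gives x33 = false.
(x32) alone gives x32 = true.
(!x12) alone gives x12 = false.
(!x42) alone gives x42 = false.
(x43) alone gives x43 = true.
Now (!x43) is unsatisfied and unit — conflict.
Both values of x22 lead to a conflict.
Both values of x11 lead to a conflict.

UNSATISFIABLE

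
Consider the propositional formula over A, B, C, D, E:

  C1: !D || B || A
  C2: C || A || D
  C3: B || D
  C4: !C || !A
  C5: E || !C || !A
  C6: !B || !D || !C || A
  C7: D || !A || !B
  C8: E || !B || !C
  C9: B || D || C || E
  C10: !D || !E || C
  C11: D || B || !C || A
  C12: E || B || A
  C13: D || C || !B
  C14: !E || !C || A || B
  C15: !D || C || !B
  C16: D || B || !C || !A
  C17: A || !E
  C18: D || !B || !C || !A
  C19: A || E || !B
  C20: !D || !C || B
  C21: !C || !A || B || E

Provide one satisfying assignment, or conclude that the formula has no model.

Case B = false:
From the singleton clause (D), D = true.
From the singleton clause (A), A = true.
From the singleton clause (!C), C = false.
From the singleton clause (!E), E = false.
All clauses are satisfied.

A: true,  B: false,  C: false,  D: true,  E: false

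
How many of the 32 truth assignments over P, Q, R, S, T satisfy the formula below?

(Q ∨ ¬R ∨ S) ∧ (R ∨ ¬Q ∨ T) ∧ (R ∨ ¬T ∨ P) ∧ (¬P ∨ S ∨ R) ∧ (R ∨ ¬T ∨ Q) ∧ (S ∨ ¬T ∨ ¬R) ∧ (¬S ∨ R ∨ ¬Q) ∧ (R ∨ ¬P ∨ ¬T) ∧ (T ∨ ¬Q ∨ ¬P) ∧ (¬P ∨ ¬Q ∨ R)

There are 2^5 = 32 truth assignments over (P, Q, R, S, T).
Split on R. With R = True, the clauses containing R are satisfied and ¬R drops from the rest; 8 of the 2^4 = 16 assignments to the other variables satisfy what remains.
With R = False, by the same count on the reduced clause set, 3 assignments work.
(One model: P=F, Q=F, R=F, S=F, T=F.)
Total: 8 + 3 = 11.

11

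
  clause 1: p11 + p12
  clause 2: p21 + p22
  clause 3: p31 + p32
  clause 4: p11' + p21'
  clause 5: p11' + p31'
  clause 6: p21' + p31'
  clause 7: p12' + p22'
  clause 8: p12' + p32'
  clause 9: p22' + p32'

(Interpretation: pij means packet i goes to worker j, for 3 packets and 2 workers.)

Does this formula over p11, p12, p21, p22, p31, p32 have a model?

Case p11 = 1:
From the singleton clause (p21'), p21 = 0.
From the singleton clause (p22), p22 = 1.
From the singleton clause (p31'), p31 = 0.
From the singleton clause (p32), p32 = 1.
That conflicts with the unit clause (p32').
So p11 must be the other value — set p11 = 0.
From the singleton clause (p12), p12 = 1.
From the singleton clause (p22'), p22 = 0.
From the singleton clause (p21), p21 = 1.
From the singleton clause (p31'), p31 = 0.
From the singleton clause (p32), p32 = 1.
That conflicts with the unit clause (p32').
Both values of p11 lead to a conflict.
No assignment satisfies every clause.

No, unsatisfiable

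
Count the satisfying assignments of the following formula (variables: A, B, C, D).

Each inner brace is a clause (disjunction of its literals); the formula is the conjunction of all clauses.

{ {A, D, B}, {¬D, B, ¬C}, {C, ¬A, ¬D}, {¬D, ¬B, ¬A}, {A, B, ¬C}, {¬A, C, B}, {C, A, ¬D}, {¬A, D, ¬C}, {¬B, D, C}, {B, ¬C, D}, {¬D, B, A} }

2

There are 2^4 = 16 truth assignments over (A, B, C, D).
Check each against the 11 clauses (columns in the order A, B, C, D):
  F F F F  ✗ fails (A ∨ D ∨ B)
  F F F T  ✗ fails (C ∨ A ∨ ¬D)
  F F T F  ✗ fails (A ∨ D ∨ B)
  F F T T  ✗ fails (¬D ∨ B ∨ ¬C)
  F T F F  ✗ fails (¬B ∨ D ∨ C)
  F T F T  ✗ fails (C ∨ A ∨ ¬D)
  F T T F  ✓ satisfies all
  F T T T  ✓ satisfies all
  T F F F  ✗ fails (¬A ∨ C ∨ B)
  T F F T  ✗ fails (C ∨ ¬A ∨ ¬D)
  T F T F  ✗ fails (¬A ∨ D ∨ ¬C)
  T F T T  ✗ fails (¬D ∨ B ∨ ¬C)
  T T F F  ✗ fails (¬B ∨ D ∨ C)
  T T F T  ✗ fails (C ∨ ¬A ∨ ¬D)
  T T T F  ✗ fails (¬A ∨ D ∨ ¬C)
  T T T T  ✗ fails (¬D ∨ ¬B ∨ ¬A)
2 of the 16 rows are models.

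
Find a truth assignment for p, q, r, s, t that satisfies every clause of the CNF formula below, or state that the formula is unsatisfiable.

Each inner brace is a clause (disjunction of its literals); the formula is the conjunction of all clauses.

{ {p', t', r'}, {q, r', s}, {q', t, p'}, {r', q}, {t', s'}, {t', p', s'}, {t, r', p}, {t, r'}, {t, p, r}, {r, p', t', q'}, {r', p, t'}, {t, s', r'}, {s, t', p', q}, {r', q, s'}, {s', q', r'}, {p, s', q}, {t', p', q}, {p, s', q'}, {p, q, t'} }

p: 1; q: 0; r: 0; s: 0; t: 0

Suppose r = 0.
Suppose t = 0.
(p) alone gives p = 1.
(q') alone gives q = 0.
All clauses hold; s can take either value.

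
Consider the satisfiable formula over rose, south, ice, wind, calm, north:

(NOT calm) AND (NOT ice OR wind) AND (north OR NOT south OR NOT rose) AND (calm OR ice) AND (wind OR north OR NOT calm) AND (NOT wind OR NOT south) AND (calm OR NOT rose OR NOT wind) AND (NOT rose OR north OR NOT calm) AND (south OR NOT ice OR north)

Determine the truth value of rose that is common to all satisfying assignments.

Suppose rose = true.
The clause (NOT calm) is unit, so calm = false.
The clause (ice) is unit, so ice = true.
The clause (wind) is unit, so wind = true.
But (NOT wind) is also a unit clause — contradiction.
So every satisfying assignment has rose = False.

False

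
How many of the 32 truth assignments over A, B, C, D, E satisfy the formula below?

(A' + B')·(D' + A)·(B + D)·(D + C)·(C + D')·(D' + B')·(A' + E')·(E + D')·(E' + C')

1

There are 2^5 = 32 truth assignments over (A, B, C, D, E).
Split on B. With B = 1, the clauses containing B are satisfied and B' drops from the rest; 1 of the 2^4 = 16 assignments to the other variables satisfy what remains.
With B = 0, by the same count on the reduced clause set, 0 assignments work.
Total: 1 + 0 = 1.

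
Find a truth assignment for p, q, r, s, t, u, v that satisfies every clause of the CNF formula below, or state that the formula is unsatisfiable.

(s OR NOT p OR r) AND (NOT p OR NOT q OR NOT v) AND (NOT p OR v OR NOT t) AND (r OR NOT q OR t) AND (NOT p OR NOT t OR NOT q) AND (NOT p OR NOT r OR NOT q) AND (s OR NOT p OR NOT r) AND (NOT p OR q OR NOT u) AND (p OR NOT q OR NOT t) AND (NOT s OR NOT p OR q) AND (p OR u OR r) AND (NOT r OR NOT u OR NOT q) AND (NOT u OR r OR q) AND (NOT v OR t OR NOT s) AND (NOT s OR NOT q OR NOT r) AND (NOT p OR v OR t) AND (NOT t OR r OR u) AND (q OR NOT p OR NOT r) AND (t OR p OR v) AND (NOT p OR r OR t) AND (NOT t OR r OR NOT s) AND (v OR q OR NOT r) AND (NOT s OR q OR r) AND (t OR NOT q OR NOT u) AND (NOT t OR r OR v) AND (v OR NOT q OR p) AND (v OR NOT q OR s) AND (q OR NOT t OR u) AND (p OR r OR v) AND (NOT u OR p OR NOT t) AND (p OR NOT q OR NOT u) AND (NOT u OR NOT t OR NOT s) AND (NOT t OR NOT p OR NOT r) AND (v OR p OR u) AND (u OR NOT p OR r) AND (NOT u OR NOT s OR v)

Branch on s: set s = false.
Branch on p: set p = false.
Branch on q: set q = false.
Branch on u: set u = false.
The clause (r) is unit, so r = true.
The clause (v) is unit, so v = true.
The clause (NOT t) is unit, so t = false.
All clauses are satisfied.

p=false, q=false, r=true, s=false, t=false, u=false, v=true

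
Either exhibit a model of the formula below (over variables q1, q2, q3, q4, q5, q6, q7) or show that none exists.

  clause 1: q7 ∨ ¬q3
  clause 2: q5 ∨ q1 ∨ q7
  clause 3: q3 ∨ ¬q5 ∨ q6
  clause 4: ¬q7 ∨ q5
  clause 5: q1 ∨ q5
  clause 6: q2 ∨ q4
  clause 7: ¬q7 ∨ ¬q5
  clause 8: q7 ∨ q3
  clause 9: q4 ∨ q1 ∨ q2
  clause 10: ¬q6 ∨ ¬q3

UNSATISFIABLE

Branch on q7: set q7 = True.
Unit clause (q5) forces q5 = True.
Now (¬q5) is unsatisfied and unit — conflict.
Undo q7 and try q7 = False.
Unit clause (¬q3) forces q3 = False.
Now (q3) is unsatisfied and unit — conflict.
Both values of q7 lead to a conflict.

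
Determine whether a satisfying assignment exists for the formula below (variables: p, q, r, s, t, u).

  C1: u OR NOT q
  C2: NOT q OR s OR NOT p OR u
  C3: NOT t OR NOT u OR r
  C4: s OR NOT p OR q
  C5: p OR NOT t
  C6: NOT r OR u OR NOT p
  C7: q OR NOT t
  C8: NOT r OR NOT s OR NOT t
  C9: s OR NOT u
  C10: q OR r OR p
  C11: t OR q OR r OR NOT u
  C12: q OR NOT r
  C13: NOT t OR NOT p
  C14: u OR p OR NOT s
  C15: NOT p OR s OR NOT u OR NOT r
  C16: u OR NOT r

Yes, satisfiable

Branch on u: set u = true.
From the singleton clause (s), s = true.
Branch on t: set t = false.
Branch on q: set q = true.
No clause remains; p, r are free.
A satisfying assignment: p: true,  q: true,  r: false,  s: true,  t: false,  u: true.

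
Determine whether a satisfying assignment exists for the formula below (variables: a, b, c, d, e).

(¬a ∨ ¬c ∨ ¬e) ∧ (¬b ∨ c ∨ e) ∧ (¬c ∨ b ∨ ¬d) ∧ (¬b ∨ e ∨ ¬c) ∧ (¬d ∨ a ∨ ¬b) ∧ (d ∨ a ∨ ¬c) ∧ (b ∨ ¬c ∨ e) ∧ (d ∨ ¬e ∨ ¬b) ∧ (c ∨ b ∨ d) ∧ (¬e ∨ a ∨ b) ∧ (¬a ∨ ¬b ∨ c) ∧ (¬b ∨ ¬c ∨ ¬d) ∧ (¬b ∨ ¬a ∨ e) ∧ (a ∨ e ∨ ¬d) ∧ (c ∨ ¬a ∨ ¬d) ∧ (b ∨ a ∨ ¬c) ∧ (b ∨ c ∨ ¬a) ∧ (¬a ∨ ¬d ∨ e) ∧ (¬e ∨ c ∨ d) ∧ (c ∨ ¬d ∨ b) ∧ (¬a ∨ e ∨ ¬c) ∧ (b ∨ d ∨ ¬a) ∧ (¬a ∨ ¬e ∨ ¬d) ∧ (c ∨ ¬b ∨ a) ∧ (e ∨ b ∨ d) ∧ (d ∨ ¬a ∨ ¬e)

Try a = False.
Try d = False.
(¬c) alone gives c = False.
(b) alone gives b = True.
That conflicts with the unit clause (¬b).
That branch fails; take d = True instead.
(¬b) alone gives b = False.
(¬c) alone gives c = False.
That conflicts with the unit clause (c).
Neither d = True nor d = False works.
That branch fails; take a = True instead.
Try c = False.
(¬b) alone gives b = False.
That conflicts with the unit clause (b).
That branch fails; take c = True instead.
(¬e) alone gives e = False.
That conflicts with the unit clause (e).
Neither c = True nor c = False works.
Neither a = True nor a = False works.
No assignment satisfies every clause.

No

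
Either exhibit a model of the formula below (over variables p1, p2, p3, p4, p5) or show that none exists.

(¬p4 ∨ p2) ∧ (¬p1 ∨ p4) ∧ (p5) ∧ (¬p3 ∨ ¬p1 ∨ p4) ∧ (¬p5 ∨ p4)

From the singleton clause (p5), p5 = True.
From the singleton clause (p4), p4 = True.
From the singleton clause (p2), p2 = True.
Every clause is now satisfied; p1, p3 are unconstrained.

p1: True, p2: True, p3: False, p4: True, p5: True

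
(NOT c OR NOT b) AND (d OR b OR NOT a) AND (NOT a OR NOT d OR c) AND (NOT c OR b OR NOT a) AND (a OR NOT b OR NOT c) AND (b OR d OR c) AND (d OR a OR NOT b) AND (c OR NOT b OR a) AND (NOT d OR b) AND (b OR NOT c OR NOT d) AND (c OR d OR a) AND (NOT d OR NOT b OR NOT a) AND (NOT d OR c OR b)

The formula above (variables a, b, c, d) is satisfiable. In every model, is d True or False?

False

Suppose d = true.
The clause (b) is unit, so b = true.
The clause (NOT c) is unit, so c = false.
The clause (NOT a) is unit, so a = false.
Now (a) is unsatisfied and unit — conflict.
So every satisfying assignment has d = False.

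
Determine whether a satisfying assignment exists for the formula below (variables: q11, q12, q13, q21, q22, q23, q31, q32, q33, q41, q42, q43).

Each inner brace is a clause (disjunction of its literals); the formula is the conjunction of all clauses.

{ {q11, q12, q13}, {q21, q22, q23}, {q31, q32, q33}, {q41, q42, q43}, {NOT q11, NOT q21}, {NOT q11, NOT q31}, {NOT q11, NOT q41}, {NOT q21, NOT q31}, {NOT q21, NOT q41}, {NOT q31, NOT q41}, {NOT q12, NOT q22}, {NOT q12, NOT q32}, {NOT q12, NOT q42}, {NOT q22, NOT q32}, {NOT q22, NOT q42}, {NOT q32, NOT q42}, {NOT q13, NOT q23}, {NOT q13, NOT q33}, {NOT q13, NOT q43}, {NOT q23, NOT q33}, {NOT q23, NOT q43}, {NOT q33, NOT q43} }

Case q11 = false:
Case q12 = true:
Unit clause (NOT q22) forces q22 = false.
Unit clause (NOT q32) forces q32 = false.
Unit clause (NOT q42) forces q42 = false.
Case q21 = true:
Unit clause (NOT q31) forces q31 = false.
Unit clause (q33) forces q33 = true.
Unit clause (NOT q41) forces q41 = false.
Unit clause (q43) forces q43 = true.
But (NOT q43) is also a unit clause — contradiction.
Backtrack on q21: now try q21 = false.
Unit clause (q23) forces q23 = true.
Unit clause (NOT q13) forces q13 = false.
Unit clause (NOT q33) forces q33 = false.
Unit clause (q31) forces q31 = true.
Unit clause (NOT q41) forces q41 = false.
Unit clause (q43) forces q43 = true.
But (NOT q43) is also a unit clause — contradiction.
Either choice for q21 ends in contradiction.
Backtrack on q12: now try q12 = false.
Unit clause (q13) forces q13 = true.
Unit clause (NOT q23) forces q23 = false.
Unit clause (NOT q33) forces q33 = false.
Unit clause (NOT q43) forces q43 = false.
Case q21 = true:
Unit clause (NOT q31) forces q31 = false.
Unit clause (q32) forces q32 = true.
Unit clause (NOT q41) forces q41 = false.
Unit clause (q42) forces q42 = true.
But (NOT q42) is also a unit clause — contradiction.
Backtrack on q21: now try q21 = false.
Unit clause (q22) forces q22 = true.
Unit clause (NOT q32) forces q32 = false.
Unit clause (q31) forces q31 = true.
Unit clause (NOT q41) forces q41 = false.
Unit clause (q42) forces q42 = true.
But (NOT q42) is also a unit clause — contradiction.
Either choice for q21 ends in contradiction.
Either choice for q12 ends in contradiction.
Backtrack on q11: now try q11 = true.
Unit clause (NOT q21) forces q21 = false.
Unit clause (NOT q31) forces q31 = false.
Unit clause (NOT q41) forces q41 = false.
Case q22 = true:
Unit clause (NOT q12) forces q12 = false.
Unit clause (NOT q32) forces q32 = false.
Unit clause (q33) forces q33 = true.
Unit clause (NOT q42) forces q42 = false.
Unit clause (q43) forces q43 = true.
But (NOT q43) is also a unit clause — contradiction.
Backtrack on q22: now try q22 = false.
Unit clause (q23) forces q23 = true.
Unit clause (NOT q13) forces q13 = false.
Unit clause (NOT q33) forces q33 = false.
Unit clause (q32) forces q32 = true.
Unit clause (NOT q12) forces q12 = false.
Unit clause (NOT q42) forces q42 = false.
Unit clause (q43) forces q43 = true.
But (NOT q43) is also a unit clause — contradiction.
Either choice for q22 ends in contradiction.
Either choice for q11 ends in contradiction.
No assignment satisfies every clause.

No, unsatisfiable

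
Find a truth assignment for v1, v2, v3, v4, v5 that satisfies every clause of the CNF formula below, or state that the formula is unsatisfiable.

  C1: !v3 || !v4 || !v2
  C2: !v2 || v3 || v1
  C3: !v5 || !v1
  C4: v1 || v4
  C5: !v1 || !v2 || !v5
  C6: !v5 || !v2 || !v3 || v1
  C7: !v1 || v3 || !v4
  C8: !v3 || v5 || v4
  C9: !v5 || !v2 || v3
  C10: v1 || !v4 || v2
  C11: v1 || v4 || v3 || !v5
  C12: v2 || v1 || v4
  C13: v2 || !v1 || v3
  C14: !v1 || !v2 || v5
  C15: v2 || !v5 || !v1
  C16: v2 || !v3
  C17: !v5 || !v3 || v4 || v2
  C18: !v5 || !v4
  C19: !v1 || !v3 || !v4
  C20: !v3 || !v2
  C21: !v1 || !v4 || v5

UNSATISFIABLE

Try v5 = false.
Try v1 = true.
From the singleton clause (!v2), v2 = false.
From the singleton clause (v3), v3 = true.
That conflicts with the unit clause (!v3).
Undo v1 and try v1 = false.
From the singleton clause (v4), v4 = true.
From the singleton clause (v2), v2 = true.
From the singleton clause (!v3), v3 = false.
That conflicts with the unit clause (v3).
Either choice for v1 ends in contradiction.
Undo v5 and try v5 = true.
From the singleton clause (!v1), v1 = false.
From the singleton clause (v4), v4 = true.
That conflicts with the unit clause (!v4).
Either choice for v5 ends in contradiction.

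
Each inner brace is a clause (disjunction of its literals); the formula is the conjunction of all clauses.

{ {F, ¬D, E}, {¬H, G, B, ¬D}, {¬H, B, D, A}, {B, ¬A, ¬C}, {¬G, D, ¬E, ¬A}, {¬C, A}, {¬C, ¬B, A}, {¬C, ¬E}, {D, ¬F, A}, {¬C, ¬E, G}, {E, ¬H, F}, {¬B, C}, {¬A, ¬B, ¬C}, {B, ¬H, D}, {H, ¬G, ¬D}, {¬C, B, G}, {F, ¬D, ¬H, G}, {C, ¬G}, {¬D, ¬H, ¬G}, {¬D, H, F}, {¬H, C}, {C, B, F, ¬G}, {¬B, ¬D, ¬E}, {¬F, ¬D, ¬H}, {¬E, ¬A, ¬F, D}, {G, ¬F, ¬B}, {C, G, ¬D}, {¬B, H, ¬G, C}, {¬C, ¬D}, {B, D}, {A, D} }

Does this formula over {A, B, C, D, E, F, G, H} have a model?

Unsatisfiable

Suppose C = False.
From the singleton clause (¬B), B = False.
From the singleton clause (¬G), G = False.
From the singleton clause (¬H), H = False.
From the singleton clause (¬D), D = False.
But (D) is also a unit clause — contradiction.
Backtrack on C: now try C = True.
From the singleton clause (A), A = True.
From the singleton clause (B), B = True.
But (¬B) is also a unit clause — contradiction.
Both values of C lead to a conflict.
No assignment satisfies every clause.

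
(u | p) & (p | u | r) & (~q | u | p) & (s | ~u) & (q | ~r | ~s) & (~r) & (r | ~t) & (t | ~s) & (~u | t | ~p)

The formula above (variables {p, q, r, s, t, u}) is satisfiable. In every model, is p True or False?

Suppose p = 0.
The clause (u) is unit, so u = 1.
The clause (s) is unit, so s = 1.
The clause (~r) is unit, so r = 0.
The clause (~t) is unit, so t = 0.
Now (t) is unsatisfied and unit — conflict.
So every satisfying assignment has p = True.

True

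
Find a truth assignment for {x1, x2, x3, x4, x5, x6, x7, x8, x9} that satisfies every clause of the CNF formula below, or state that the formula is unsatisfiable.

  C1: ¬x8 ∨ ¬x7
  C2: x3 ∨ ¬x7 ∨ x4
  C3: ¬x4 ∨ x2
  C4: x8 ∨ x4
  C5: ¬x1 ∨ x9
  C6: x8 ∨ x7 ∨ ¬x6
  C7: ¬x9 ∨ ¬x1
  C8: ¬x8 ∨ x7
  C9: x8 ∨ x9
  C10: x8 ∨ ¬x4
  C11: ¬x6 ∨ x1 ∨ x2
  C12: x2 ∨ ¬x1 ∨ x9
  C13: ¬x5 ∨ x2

UNSATISFIABLE

Case x8 = False:
(x4) alone gives x4 = True.
Now (¬x4) is unsatisfied and unit — conflict.
Backtrack on x8: now try x8 = True.
(¬x7) alone gives x7 = False.
Now (x7) is unsatisfied and unit — conflict.
Either choice for x8 ends in contradiction.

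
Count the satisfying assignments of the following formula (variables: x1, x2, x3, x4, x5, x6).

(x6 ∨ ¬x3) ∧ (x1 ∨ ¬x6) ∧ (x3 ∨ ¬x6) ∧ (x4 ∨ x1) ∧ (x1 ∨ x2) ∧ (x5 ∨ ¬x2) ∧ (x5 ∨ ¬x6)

There are 2^6 = 64 truth assignments over (x1, x2, x3, x4, x5, x6).
Split on x1. With x1 = True, the clauses containing x1 are satisfied and ¬x1 drops from the rest; 10 of the 2^5 = 32 assignments to the other variables satisfy what remains.
With x1 = False, by the same count on the reduced clause set, 1 assignment works.
(One model: x1=F, x2=T, x3=F, x4=T, x5=T, x6=F.)
Total: 10 + 1 = 11.

11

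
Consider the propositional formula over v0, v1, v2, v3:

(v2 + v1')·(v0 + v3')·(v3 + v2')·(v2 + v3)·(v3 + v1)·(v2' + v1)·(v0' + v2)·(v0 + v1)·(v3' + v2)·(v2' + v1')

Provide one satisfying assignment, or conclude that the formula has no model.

Try v2 = 1.
Unit clause (v3) forces v3 = 1.
Unit clause (v0) forces v0 = 1.
Unit clause (v1) forces v1 = 1.
Now (v1') is unsatisfied and unit — conflict.
That branch fails; take v2 = 0 instead.
Unit clause (v1') forces v1 = 0.
Unit clause (v3) forces v3 = 1.
Now (v3') is unsatisfied and unit — conflict.
Both values of v2 lead to a conflict.

UNSATISFIABLE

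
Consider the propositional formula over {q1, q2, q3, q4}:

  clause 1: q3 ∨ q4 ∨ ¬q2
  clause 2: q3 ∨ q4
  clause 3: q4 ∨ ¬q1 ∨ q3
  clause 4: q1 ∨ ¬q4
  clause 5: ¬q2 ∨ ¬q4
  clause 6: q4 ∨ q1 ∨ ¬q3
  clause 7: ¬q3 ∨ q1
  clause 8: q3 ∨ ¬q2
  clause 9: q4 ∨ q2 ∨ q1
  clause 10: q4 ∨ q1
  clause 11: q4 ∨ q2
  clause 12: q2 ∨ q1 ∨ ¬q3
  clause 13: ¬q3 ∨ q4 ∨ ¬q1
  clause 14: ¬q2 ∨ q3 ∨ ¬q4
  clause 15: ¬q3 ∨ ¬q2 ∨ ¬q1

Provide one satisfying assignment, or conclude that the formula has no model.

q1: True,  q2: False,  q3: True,  q4: True

Case q3 = True:
Unit clause (q1) forces q1 = True.
Unit clause (q4) forces q4 = True.
Unit clause (¬q2) forces q2 = False.
This assignment satisfies each clause.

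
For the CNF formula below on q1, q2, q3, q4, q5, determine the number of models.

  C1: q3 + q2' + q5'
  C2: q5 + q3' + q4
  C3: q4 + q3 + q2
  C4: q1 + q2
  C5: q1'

5

There are 2^5 = 32 truth assignments over (q1, q2, q3, q4, q5).
Split on q3. With q3 = 1, the clauses containing q3 are satisfied and q3' drops from the rest; 3 of the 2^4 = 16 assignments to the other variables satisfy what remains.
With q3 = 0, by the same count on the reduced clause set, 2 assignments work.
Total: 3 + 2 = 5.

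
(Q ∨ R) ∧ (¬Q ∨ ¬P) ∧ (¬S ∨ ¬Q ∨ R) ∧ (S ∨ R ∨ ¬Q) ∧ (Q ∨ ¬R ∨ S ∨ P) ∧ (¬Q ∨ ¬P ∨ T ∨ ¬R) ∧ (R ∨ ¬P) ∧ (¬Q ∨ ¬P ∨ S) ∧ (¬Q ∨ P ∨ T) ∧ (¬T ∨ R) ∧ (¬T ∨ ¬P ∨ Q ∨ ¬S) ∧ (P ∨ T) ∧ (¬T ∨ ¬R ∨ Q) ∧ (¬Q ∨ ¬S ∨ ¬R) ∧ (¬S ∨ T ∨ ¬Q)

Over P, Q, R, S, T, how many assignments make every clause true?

There are 2^5 = 32 truth assignments over (P, Q, R, S, T).
Split on P. With P = True, the clauses containing P are satisfied and ¬P drops from the rest; 2 of the 2^4 = 16 assignments to the other variables satisfy what remains.
With P = False, by the same count on the reduced clause set, 1 assignment works.
(One model: P=F, Q=T, R=T, S=F, T=T.)
Total: 2 + 1 = 3.

3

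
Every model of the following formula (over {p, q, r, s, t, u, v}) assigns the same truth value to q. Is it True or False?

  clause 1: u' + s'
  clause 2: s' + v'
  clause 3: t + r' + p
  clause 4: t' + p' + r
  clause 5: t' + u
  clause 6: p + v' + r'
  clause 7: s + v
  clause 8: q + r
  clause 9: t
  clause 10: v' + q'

False

Suppose q = 1.
From the singleton clause (t), t = 1.
From the singleton clause (u), u = 1.
From the singleton clause (s'), s = 0.
From the singleton clause (v), v = 1.
That conflicts with the unit clause (v').
So every satisfying assignment has q = False.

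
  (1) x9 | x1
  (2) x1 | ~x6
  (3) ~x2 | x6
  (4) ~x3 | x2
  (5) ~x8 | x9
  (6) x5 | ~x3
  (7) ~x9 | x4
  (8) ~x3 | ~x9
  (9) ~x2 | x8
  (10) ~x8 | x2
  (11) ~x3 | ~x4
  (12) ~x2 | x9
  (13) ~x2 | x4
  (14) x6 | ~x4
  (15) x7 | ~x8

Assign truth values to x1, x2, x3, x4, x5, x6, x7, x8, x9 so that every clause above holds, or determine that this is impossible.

x1=1, x2=0, x3=0, x4=0, x5=0, x6=0, x7=1, x8=0, x9=0

Branch on x9: set x9 = 0.
(x1) alone gives x1 = 1.
(~x8) alone gives x8 = 0.
(~x2) alone gives x2 = 0.
(~x3) alone gives x3 = 0.
Branch on x6: set x6 = 0.
(~x4) alone gives x4 = 0.
All clauses hold; x5, x7 can take either value.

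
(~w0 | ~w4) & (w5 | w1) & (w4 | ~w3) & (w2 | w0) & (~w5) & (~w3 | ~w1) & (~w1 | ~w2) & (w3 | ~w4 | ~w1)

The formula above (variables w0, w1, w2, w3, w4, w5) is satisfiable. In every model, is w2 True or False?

False

Suppose w2 = 1.
From the singleton clause (~w5), w5 = 0.
From the singleton clause (w1), w1 = 1.
Now (~w1) is unsatisfied and unit — conflict.
So every satisfying assignment has w2 = False.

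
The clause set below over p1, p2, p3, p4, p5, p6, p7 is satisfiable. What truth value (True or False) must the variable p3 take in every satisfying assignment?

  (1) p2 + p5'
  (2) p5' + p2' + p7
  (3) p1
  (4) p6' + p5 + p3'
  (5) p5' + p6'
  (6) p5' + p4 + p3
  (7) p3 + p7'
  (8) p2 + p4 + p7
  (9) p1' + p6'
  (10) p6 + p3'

False

Suppose p3 = 1.
Unit clause (p1) forces p1 = 1.
Unit clause (p6') forces p6 = 0.
But (p6) is also a unit clause — contradiction.
So every satisfying assignment has p3 = False.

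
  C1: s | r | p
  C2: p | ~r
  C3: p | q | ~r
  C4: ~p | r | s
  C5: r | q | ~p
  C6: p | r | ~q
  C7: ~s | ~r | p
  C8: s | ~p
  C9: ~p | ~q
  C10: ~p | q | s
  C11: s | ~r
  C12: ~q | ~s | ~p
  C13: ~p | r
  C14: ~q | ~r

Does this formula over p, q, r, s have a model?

Branch on p: set p = 0.
From the singleton clause (~r), r = 0.
From the singleton clause (s), s = 1.
From the singleton clause (~q), q = 0.
All clauses are satisfied.
A satisfying assignment: p: 0,  q: 0,  r: 0,  s: 1.

Yes, satisfiable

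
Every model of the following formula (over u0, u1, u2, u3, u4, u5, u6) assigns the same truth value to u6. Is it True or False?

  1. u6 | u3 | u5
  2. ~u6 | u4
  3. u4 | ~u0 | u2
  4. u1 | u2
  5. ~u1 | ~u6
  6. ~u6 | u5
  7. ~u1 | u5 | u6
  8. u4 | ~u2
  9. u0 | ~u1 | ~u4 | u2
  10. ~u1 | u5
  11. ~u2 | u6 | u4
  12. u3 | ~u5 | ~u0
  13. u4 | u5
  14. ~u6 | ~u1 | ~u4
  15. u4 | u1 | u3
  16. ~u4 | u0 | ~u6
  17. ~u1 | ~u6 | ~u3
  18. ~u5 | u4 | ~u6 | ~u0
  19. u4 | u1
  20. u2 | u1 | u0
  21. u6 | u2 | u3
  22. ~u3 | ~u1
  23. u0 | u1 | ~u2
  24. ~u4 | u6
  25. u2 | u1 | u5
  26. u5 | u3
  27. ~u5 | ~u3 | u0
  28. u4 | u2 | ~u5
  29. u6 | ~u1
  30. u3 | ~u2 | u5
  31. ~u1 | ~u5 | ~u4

True

Suppose u6 = 0.
(~u4) alone gives u4 = 0.
(~u2) alone gives u2 = 0.
(~u0) alone gives u0 = 0.
(u1) alone gives u1 = 1.
But (~u1) is also a unit clause — contradiction.
So every satisfying assignment has u6 = True.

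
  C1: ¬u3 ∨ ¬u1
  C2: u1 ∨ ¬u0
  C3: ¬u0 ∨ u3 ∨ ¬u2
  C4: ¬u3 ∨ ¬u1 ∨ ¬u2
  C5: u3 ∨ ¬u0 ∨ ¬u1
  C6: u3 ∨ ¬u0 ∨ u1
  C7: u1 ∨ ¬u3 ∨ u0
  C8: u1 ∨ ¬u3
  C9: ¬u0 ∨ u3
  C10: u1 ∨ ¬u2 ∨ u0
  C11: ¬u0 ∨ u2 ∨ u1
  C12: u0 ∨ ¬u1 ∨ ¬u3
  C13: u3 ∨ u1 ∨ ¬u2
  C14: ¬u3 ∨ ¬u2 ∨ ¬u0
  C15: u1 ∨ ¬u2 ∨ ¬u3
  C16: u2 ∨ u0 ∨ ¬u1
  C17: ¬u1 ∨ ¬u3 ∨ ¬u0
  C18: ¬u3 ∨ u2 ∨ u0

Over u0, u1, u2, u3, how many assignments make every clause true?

There are 2^4 = 16 truth assignments over (u0, u1, u2, u3).
Split on u0. With u0 = True, the clauses containing u0 are satisfied and ¬u0 drops from the rest; 0 of the 2^3 = 8 assignments to the other variables satisfy what remains.
With u0 = False, by the same count on the reduced clause set, 2 assignments work.
Total: 0 + 2 = 2.

2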